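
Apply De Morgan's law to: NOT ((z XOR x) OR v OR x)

NOT (z XOR x) AND NOT v AND NOT x
De Morgan's: NOT(OR of terms) = AND of negations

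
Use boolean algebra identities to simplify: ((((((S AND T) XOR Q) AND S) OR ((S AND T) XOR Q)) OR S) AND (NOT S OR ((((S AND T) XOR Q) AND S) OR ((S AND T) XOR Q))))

By distribution ((E OR v) AND (E OR NOT v) = E) then absorption (E OR (E AND v) = E):
= ((S AND T) XOR Q)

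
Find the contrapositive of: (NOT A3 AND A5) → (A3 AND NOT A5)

Contrapositive: NOT (A3 AND NOT A5) → NOT (NOT A3 AND A5)
Note: A statement and its contrapositive are logically equivalent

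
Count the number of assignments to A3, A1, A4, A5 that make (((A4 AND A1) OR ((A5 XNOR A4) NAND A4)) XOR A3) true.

Satisfying assignments: (0,0,0,0), (0,0,0,1), (0,0,1,0), (0,1,0,0), (0,1,0,1), (0,1,1,0), (0,1,1,1), (1,0,1,1)
Count: 8 out of 16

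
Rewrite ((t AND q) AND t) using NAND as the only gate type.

((((t NAND q) NAND (t NAND q)) NAND t) NAND (((t NAND q) NAND (t NAND q)) NAND t))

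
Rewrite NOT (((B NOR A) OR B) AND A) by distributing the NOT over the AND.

NOT ((B NOR A) OR B) OR NOT A
De Morgan's: NOT(AND of terms) = OR of negations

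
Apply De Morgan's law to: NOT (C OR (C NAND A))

NOT C AND NOT (C NAND A)
De Morgan's: NOT(OR of terms) = AND of negations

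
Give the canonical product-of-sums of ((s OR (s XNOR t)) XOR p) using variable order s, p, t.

ΠM(1, 2, 6, 7) = (s OR p OR NOT t) AND (s OR NOT p OR t) AND (NOT s OR NOT p OR t) AND (NOT s OR NOT p OR NOT t)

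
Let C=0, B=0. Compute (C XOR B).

Substituting: (0 XOR 0)
= 0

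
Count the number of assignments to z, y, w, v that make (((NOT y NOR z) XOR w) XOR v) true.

Satisfying assignments: (0,0,0,1), (0,0,1,0), (0,1,0,0), (0,1,1,1), (1,0,0,1), (1,0,1,0), (1,1,0,1), (1,1,1,0)
Count: 8 out of 16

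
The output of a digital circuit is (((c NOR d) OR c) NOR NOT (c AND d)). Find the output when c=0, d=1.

Substituting: (((0 NOR 1) OR 0) NOR NOT (0 AND 1))
= 0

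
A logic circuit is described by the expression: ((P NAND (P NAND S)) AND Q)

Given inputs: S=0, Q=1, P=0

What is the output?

Substituting: ((0 NAND (0 NAND 0)) AND 1)
= 1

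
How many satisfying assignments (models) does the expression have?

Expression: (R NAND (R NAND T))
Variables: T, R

Satisfying assignments: (0,0), (1,0), (1,1)
Count: 3 out of 4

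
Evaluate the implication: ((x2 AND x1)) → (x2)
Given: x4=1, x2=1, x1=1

Antecedent ((x2 AND x1)) = 1; consequent (x2) = 1.
1 → 1 = 1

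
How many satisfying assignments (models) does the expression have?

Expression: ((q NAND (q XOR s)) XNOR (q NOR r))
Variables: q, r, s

Satisfying assignments: (0,0,0), (0,0,1), (1,0,0), (1,1,0)
Count: 4 out of 8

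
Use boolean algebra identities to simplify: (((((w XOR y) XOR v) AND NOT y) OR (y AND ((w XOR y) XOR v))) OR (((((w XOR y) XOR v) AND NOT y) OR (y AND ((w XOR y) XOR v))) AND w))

By absorption (E OR (E AND v) = E) then distribution ((E AND v) OR (E AND NOT v) = E):
= ((w XOR y) XOR v)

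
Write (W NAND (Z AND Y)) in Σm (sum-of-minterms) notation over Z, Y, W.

Σm(0, 1, 2, 3, 4, 5, 6) = (NOT Z AND NOT Y AND NOT W) OR (NOT Z AND NOT Y AND W) OR (NOT Z AND Y AND NOT W) OR (NOT Z AND Y AND W) OR (Z AND NOT Y AND NOT W) OR (Z AND NOT Y AND W) OR (Z AND Y AND NOT W)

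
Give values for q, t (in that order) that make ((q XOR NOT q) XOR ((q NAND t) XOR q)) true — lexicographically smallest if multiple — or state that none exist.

q=1, t=0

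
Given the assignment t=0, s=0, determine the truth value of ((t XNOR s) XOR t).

Substituting: ((0 XNOR 0) XOR 0)
= 1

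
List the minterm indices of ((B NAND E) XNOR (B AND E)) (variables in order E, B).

Σm() = FALSE (no minterms)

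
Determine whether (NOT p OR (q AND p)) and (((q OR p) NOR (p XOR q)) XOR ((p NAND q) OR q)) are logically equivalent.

No. Counterexample: with p=0, q=0, Expression 1 = 1 but Expression 2 = 0.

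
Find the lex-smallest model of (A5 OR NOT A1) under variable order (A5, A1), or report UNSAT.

A5=0, A1=0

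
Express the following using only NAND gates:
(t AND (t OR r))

((t NAND ((t NAND t) NAND (r NAND r))) NAND (t NAND ((t NAND t) NAND (r NAND r))))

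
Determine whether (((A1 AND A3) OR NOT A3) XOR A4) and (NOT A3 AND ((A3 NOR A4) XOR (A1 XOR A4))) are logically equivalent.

No. Counterexample: with A1=0, A3=0, A4=1, Expression 1 = 0 but Expression 2 = 1.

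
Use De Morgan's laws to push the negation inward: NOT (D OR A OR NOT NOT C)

NOT D AND NOT A AND NOT C
De Morgan's: NOT(OR of terms) = AND of negations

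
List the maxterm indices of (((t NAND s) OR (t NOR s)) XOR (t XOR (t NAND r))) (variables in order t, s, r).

ΠM(0, 1, 2, 3, 5, 6) = (t OR s OR r) AND (t OR s OR NOT r) AND (t OR NOT s OR r) AND (t OR NOT s OR NOT r) AND (NOT t OR s OR NOT r) AND (NOT t OR NOT s OR r)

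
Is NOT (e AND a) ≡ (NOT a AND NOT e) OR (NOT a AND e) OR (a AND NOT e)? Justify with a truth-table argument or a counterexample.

Yes, they are equivalent — the two output columns agree on all 4 assignments:
a | e | Expression 1 | Expression 2
-----------------------------------
0 | 0 | 1 | 1
0 | 1 | 1 | 1
1 | 0 | 1 | 1
1 | 1 | 0 | 0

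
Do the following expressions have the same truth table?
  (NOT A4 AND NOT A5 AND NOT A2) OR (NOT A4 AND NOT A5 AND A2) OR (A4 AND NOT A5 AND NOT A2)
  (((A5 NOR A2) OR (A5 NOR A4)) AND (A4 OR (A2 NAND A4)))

Yes, they are equivalent — the two output columns agree on all 8 assignments:
A4 | A5 | A2 | Expression 1 | Expression 2
------------------------------------------
0 | 0 | 0 | 1 | 1
0 | 0 | 1 | 1 | 1
0 | 1 | 0 | 0 | 0
0 | 1 | 1 | 0 | 0
1 | 0 | 0 | 1 | 1
1 | 0 | 1 | 0 | 0
1 | 1 | 0 | 0 | 0
1 | 1 | 1 | 0 | 0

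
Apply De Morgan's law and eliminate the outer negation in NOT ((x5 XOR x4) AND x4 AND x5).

NOT (x5 XOR x4) OR NOT x4 OR NOT x5
De Morgan's: NOT(AND of terms) = OR of negations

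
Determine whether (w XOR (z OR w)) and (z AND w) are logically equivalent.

No. Counterexample: with w=0, z=1, Expression 1 = 1 but Expression 2 = 0.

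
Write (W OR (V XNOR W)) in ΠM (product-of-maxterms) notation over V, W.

ΠM(2) = (NOT V OR W)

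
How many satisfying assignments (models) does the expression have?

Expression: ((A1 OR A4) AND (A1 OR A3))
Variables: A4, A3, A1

Satisfying assignments: (0,0,1), (0,1,1), (1,0,1), (1,1,0), (1,1,1)
Count: 5 out of 8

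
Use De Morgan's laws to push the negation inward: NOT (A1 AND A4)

NOT A1 OR NOT A4
De Morgan's: NOT(AND of terms) = OR of negations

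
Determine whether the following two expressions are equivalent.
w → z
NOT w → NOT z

No, Inverse is not equivalent to original (counterexample: z=0, w=1)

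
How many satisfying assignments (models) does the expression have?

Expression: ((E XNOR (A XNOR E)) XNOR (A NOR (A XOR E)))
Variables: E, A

Satisfying assignments: (1,0)
Count: 1 out of 4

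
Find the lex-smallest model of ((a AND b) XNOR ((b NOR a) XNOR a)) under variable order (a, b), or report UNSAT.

a=0, b=0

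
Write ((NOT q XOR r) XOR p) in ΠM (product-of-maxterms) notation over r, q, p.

ΠM(1, 2, 4, 7) = (r OR q OR NOT p) AND (r OR NOT q OR p) AND (NOT r OR q OR p) AND (NOT r OR NOT q OR NOT p)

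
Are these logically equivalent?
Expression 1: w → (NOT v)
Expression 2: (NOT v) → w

No, Converse is not equivalent to original (counterexample: x=0, w=0, v=0)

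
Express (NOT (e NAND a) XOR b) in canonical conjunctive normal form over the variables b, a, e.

(b OR a OR e) AND (b OR a OR NOT e) AND (b OR NOT a OR e) AND (NOT b OR NOT a OR NOT e)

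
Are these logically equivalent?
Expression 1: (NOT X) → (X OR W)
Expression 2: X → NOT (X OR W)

No, Inverse is not equivalent to original (counterexample: W=0, X=0)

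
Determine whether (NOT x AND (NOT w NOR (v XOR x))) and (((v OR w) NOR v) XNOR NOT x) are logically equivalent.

No. Counterexample: with w=0, x=0, v=0, Expression 1 = 0 but Expression 2 = 1.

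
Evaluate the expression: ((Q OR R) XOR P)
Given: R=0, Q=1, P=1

Substituting: ((1 OR 0) XOR 1)
= 0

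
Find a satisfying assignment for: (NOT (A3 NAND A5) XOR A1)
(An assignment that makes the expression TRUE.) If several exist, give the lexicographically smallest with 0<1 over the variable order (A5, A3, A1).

A5=0, A3=0, A1=1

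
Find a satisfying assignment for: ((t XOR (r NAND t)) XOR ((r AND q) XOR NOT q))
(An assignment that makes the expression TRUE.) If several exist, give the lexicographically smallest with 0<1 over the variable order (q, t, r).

q=0, t=1, r=0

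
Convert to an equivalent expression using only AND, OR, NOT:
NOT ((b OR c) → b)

(b OR c) AND NOT b
(Negated implication: NOT(A → B) = A AND NOT B)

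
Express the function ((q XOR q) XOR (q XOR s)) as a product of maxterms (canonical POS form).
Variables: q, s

ΠM(0, 3) = (q OR s) AND (NOT q OR NOT s)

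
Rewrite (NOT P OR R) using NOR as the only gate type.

(((P NOR P) NOR R) NOR ((P NOR P) NOR R))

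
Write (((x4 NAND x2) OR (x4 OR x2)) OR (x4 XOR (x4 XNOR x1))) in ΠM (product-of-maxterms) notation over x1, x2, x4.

ΠM() = TRUE (no maxterms)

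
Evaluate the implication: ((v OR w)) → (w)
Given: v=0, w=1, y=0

Antecedent ((v OR w)) = 1; consequent (w) = 1.
1 → 1 = 1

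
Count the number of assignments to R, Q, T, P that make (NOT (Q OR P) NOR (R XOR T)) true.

Satisfying assignments: (0,0,0,1), (0,1,0,0), (0,1,0,1), (1,0,1,1), (1,1,1,0), (1,1,1,1)
Count: 6 out of 16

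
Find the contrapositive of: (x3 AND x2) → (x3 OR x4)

Contrapositive: NOT (x3 OR x4) → NOT (x3 AND x2)
Note: A statement and its contrapositive are logically equivalent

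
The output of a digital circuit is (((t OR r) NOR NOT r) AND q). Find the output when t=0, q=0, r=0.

Substituting: (((0 OR 0) NOR NOT 0) AND 0)
= 0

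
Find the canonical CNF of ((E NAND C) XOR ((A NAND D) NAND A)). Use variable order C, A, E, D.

(C OR A OR E OR D) AND (C OR A OR E OR NOT D) AND (C OR A OR NOT E OR D) AND (C OR A OR NOT E OR NOT D) AND (C OR NOT A OR E OR NOT D) AND (C OR NOT A OR NOT E OR NOT D) AND (NOT C OR A OR E OR D) AND (NOT C OR A OR E OR NOT D) AND (NOT C OR NOT A OR E OR NOT D) AND (NOT C OR NOT A OR NOT E OR D)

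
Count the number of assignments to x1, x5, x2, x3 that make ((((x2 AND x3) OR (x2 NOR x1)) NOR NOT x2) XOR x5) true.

Satisfying assignments: (0,0,1,0), (0,1,0,0), (0,1,0,1), (0,1,1,1), (1,0,1,0), (1,1,0,0), (1,1,0,1), (1,1,1,1)
Count: 8 out of 16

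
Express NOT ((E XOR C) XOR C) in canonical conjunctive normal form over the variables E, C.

(NOT E OR C) AND (NOT E OR NOT C)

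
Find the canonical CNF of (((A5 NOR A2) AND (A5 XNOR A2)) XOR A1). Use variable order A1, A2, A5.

(A1 OR A2 OR NOT A5) AND (A1 OR NOT A2 OR A5) AND (A1 OR NOT A2 OR NOT A5) AND (NOT A1 OR A2 OR A5)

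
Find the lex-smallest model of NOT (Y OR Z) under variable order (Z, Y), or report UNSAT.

Z=0, Y=0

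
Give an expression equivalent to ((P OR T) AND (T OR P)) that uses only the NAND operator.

((((P NAND P) NAND (T NAND T)) NAND ((T NAND T) NAND (P NAND P))) NAND (((P NAND P) NAND (T NAND T)) NAND ((T NAND T) NAND (P NAND P))))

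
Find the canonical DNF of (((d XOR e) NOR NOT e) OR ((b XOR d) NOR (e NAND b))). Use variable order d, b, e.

(d AND NOT b AND e) OR (d AND b AND e)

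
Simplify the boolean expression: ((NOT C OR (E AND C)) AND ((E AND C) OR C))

By distribution ((E OR v) AND (E OR NOT v) = E):
= (E AND C)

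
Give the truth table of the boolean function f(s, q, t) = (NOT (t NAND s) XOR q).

s | q | t | Output
------------------
0 | 0 | 0 | 0
0 | 0 | 1 | 0
0 | 1 | 0 | 1
0 | 1 | 1 | 1
1 | 0 | 0 | 0
1 | 0 | 1 | 1
1 | 1 | 0 | 1
1 | 1 | 1 | 0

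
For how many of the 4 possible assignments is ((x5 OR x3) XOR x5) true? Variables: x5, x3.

Satisfying assignments: (0,1)
Count: 1 out of 4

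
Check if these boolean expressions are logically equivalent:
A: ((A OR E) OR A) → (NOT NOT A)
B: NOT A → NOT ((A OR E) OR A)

Yes, Contrapositive is always equivalent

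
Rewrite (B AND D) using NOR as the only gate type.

((B NOR B) NOR (D NOR D))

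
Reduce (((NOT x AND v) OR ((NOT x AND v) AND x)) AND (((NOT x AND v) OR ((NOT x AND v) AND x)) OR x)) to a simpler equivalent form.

By absorption (E AND (E OR v) = E) then absorption (E OR (E AND v) = E):
= (NOT x AND v)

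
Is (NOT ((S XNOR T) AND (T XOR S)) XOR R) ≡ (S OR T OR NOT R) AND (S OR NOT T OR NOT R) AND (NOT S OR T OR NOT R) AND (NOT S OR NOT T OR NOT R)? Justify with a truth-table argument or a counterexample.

Yes, they are equivalent — the two output columns agree on all 8 assignments:
S | T | R | Expression 1 | Expression 2
---------------------------------------
0 | 0 | 0 | 1 | 1
0 | 0 | 1 | 0 | 0
0 | 1 | 0 | 1 | 1
0 | 1 | 1 | 0 | 0
1 | 0 | 0 | 1 | 1
1 | 0 | 1 | 0 | 0
1 | 1 | 0 | 1 | 1
1 | 1 | 1 | 0 | 0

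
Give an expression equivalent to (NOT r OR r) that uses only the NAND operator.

(((r NAND r) NAND (r NAND r)) NAND (r NAND r))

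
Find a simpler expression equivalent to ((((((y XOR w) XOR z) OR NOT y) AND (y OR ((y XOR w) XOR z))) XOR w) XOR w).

By XOR self-cancellation ((E XOR v) XOR v = E) then distribution ((E OR v) AND (E OR NOT v) = E):
= ((y XOR w) XOR z)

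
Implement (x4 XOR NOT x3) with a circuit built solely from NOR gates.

((((x4 NOR (x3 NOR x3)) NOR (x4 NOR (x3 NOR x3))) NOR ((x4 NOR (x3 NOR x3)) NOR (x4 NOR (x3 NOR x3)))) NOR ((((x4 NOR x4) NOR ((x3 NOR x3) NOR (x3 NOR x3))) NOR ((x4 NOR x4) NOR ((x3 NOR x3) NOR (x3 NOR x3)))) NOR (((x4 NOR x4) NOR ((x3 NOR x3) NOR (x3 NOR x3))) NOR ((x4 NOR x4) NOR ((x3 NOR x3) NOR (x3 NOR x3))))))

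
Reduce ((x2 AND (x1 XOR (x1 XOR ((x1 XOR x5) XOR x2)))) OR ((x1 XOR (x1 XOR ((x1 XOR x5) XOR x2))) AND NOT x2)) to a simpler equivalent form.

By distribution ((E AND v) OR (E AND NOT v) = E) then XOR self-cancellation ((E XOR v) XOR v = E):
= ((x1 XOR x5) XOR x2)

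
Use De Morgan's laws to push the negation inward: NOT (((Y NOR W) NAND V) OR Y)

NOT ((Y NOR W) NAND V) AND NOT Y
De Morgan's: NOT(OR of terms) = AND of negations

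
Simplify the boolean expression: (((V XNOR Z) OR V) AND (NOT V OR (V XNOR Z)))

By distribution ((E OR v) AND (E OR NOT v) = E):
= (V XNOR Z)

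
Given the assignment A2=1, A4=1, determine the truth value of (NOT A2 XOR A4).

Substituting: (NOT 1 XOR 1)
= 1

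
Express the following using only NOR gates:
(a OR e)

((a NOR e) NOR (a NOR e))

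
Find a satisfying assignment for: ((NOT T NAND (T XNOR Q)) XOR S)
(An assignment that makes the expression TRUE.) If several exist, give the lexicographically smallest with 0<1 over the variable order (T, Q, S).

T=0, Q=0, S=1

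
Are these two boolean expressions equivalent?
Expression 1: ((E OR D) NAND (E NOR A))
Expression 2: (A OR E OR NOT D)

Yes, they are equivalent — the two output columns agree on all 8 assignments:
A | E | D | Expression 1 | Expression 2
---------------------------------------
0 | 0 | 0 | 1 | 1
0 | 0 | 1 | 0 | 0
0 | 1 | 0 | 1 | 1
0 | 1 | 1 | 1 | 1
1 | 0 | 0 | 1 | 1
1 | 0 | 1 | 1 | 1
1 | 1 | 0 | 1 | 1
1 | 1 | 1 | 1 | 1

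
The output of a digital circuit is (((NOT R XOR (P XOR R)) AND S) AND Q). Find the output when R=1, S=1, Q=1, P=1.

Substituting: (((NOT 1 XOR (1 XOR 1)) AND 1) AND 1)
= 0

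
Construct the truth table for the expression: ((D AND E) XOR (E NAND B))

E | B | D | Output
------------------
0 | 0 | 0 | 1
0 | 0 | 1 | 1
0 | 1 | 0 | 1
0 | 1 | 1 | 1
1 | 0 | 0 | 1
1 | 0 | 1 | 0
1 | 1 | 0 | 0
1 | 1 | 1 | 1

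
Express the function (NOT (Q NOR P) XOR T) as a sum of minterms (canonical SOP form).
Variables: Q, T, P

Σm(1, 2, 4, 5) = (NOT Q AND NOT T AND P) OR (NOT Q AND T AND NOT P) OR (Q AND NOT T AND NOT P) OR (Q AND NOT T AND P)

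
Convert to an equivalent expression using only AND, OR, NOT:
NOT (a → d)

a AND NOT d
(Negated implication: NOT(A → B) = A AND NOT B)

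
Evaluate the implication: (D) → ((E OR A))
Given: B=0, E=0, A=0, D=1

Antecedent (D) = 1; consequent ((E OR A)) = 0.
1 → 0 = 0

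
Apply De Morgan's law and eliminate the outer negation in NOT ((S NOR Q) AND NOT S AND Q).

NOT (S NOR Q) OR S OR NOT Q
De Morgan's: NOT(AND of terms) = OR of negations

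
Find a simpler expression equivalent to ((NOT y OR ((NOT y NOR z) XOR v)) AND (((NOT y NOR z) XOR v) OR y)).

By distribution ((E OR v) AND (E OR NOT v) = E):
= ((NOT y NOR z) XOR v)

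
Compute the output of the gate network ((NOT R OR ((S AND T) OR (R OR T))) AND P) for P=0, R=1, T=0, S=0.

Substituting: ((NOT 1 OR ((0 AND 0) OR (1 OR 0))) AND 0)
= 0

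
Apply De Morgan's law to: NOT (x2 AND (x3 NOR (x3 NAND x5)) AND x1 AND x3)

NOT x2 OR NOT (x3 NOR (x3 NAND x5)) OR NOT x1 OR NOT x3
De Morgan's: NOT(AND of terms) = OR of negations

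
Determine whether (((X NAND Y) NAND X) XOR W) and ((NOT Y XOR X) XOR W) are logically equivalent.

No. Counterexample: with Y=1, X=0, W=0, Expression 1 = 1 but Expression 2 = 0.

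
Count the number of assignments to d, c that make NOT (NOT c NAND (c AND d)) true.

No assignment satisfies the expression.
Count: 0 out of 4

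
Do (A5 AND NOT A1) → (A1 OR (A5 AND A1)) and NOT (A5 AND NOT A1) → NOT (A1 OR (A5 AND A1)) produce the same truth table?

No, Inverse is not equivalent to original (counterexample: A5=0, A1=1)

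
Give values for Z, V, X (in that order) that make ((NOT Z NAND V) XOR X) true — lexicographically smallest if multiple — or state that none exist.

Z=0, V=0, X=0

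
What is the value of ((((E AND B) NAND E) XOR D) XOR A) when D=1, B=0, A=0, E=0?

Substituting: ((((0 AND 0) NAND 0) XOR 1) XOR 0)
= 0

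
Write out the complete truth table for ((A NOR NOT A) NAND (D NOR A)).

D | A | Output
--------------
0 | 0 | 1
0 | 1 | 1
1 | 0 | 1
1 | 1 | 1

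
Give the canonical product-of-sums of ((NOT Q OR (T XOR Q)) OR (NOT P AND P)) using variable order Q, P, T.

ΠM(5, 7) = (NOT Q OR P OR NOT T) AND (NOT Q OR NOT P OR NOT T)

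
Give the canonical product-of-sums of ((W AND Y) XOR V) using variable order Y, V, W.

ΠM(0, 1, 4, 7) = (Y OR V OR W) AND (Y OR V OR NOT W) AND (NOT Y OR V OR W) AND (NOT Y OR NOT V OR NOT W)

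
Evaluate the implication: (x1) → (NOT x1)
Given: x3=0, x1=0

Antecedent (x1) = 0; consequent (NOT x1) = 1.
0 → 1 = 1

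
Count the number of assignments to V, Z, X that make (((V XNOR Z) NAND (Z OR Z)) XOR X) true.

Satisfying assignments: (0,0,0), (0,1,0), (1,0,0), (1,1,1)
Count: 4 out of 8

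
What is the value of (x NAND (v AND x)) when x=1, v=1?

Substituting: (1 NAND (1 AND 1))
= 0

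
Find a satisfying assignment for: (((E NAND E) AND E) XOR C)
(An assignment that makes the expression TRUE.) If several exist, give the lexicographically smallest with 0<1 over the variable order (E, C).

E=0, C=1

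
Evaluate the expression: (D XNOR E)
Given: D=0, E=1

Substituting: (0 XNOR 1)
= 0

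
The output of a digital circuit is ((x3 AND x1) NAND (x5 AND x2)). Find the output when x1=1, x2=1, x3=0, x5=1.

Substituting: ((0 AND 1) NAND (1 AND 1))
= 1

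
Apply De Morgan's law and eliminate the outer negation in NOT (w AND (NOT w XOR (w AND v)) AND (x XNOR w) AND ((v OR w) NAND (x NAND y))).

NOT w OR NOT (NOT w XOR (w AND v)) OR NOT (x XNOR w) OR NOT ((v OR w) NAND (x NAND y))
De Morgan's: NOT(AND of terms) = OR of negations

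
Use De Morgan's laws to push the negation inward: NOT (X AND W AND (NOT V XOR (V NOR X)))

NOT X OR NOT W OR NOT (NOT V XOR (V NOR X))
De Morgan's: NOT(AND of terms) = OR of negations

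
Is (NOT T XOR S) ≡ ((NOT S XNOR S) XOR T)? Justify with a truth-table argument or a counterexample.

No. Counterexample: with T=0, S=0, Expression 1 = 1 but Expression 2 = 0.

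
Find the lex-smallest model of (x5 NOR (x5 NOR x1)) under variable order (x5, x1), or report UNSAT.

x5=0, x1=1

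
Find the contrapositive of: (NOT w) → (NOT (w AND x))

Contrapositive: (w AND x) → w
Note: A statement and its contrapositive are logically equivalent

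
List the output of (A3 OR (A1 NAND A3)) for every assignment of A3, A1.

A3 | A1 | Output
----------------
0 | 0 | 1
0 | 1 | 1
1 | 0 | 1
1 | 1 | 1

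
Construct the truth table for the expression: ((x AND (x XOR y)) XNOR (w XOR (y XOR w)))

x | w | y | Output
------------------
0 | 0 | 0 | 1
0 | 0 | 1 | 0
0 | 1 | 0 | 1
0 | 1 | 1 | 0
1 | 0 | 0 | 0
1 | 0 | 1 | 0
1 | 1 | 0 | 0
1 | 1 | 1 | 0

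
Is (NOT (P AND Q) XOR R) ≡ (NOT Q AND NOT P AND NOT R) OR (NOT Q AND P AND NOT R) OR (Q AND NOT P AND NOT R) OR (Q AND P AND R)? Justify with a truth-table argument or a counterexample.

Yes, they are equivalent — the two output columns agree on all 8 assignments:
Q | P | R | Expression 1 | Expression 2
---------------------------------------
0 | 0 | 0 | 1 | 1
0 | 0 | 1 | 0 | 0
0 | 1 | 0 | 1 | 1
0 | 1 | 1 | 0 | 0
1 | 0 | 0 | 1 | 1
1 | 0 | 1 | 0 | 0
1 | 1 | 0 | 0 | 0
1 | 1 | 1 | 1 | 1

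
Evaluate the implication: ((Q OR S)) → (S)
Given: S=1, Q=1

Antecedent ((Q OR S)) = 1; consequent (S) = 1.
1 → 1 = 1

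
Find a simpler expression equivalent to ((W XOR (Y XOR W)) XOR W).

By XOR self-cancellation ((E XOR v) XOR v = E):
= (Y XOR W)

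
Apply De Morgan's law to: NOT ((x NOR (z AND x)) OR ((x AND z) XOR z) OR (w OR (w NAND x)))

NOT (x NOR (z AND x)) AND NOT ((x AND z) XOR z) AND NOT (w OR (w NAND x))
De Morgan's: NOT(OR of terms) = AND of negations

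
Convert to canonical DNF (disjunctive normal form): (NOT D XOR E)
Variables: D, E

(NOT D AND NOT E) OR (D AND E)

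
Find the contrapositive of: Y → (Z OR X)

Contrapositive: NOT (Z OR X) → NOT Y
Note: A statement and its contrapositive are logically equivalent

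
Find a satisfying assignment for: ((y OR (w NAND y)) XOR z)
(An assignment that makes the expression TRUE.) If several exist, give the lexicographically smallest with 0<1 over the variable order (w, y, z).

w=0, y=0, z=0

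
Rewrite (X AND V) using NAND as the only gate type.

((X NAND V) NAND (X NAND V))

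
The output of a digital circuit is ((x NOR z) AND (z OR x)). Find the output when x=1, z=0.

Substituting: ((1 NOR 0) AND (0 OR 1))
= 0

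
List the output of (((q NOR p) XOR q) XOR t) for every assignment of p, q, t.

p | q | t | Output
------------------
0 | 0 | 0 | 1
0 | 0 | 1 | 0
0 | 1 | 0 | 1
0 | 1 | 1 | 0
1 | 0 | 0 | 0
1 | 0 | 1 | 1
1 | 1 | 0 | 1
1 | 1 | 1 | 0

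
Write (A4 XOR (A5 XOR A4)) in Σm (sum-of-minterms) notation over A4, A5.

Σm(1, 3) = (NOT A4 AND A5) OR (A4 AND A5)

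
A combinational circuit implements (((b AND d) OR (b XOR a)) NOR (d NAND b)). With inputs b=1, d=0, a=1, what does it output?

Substituting: (((1 AND 0) OR (1 XOR 1)) NOR (0 NAND 1))
= 0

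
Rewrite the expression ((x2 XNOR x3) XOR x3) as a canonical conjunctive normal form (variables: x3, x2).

(x3 OR NOT x2) AND (NOT x3 OR NOT x2)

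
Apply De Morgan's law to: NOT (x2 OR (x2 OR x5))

NOT x2 AND NOT (x2 OR x5)
De Morgan's: NOT(OR of terms) = AND of negations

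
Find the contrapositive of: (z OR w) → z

Contrapositive: NOT z → NOT (z OR w)
Note: A statement and its contrapositive are logically equivalent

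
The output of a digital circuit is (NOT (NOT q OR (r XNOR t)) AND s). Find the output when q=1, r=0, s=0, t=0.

Substituting: (NOT (NOT 1 OR (0 XNOR 0)) AND 0)
= 0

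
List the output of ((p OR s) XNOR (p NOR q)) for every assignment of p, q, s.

p | q | s | Output
------------------
0 | 0 | 0 | 0
0 | 0 | 1 | 1
0 | 1 | 0 | 1
0 | 1 | 1 | 0
1 | 0 | 0 | 0
1 | 0 | 1 | 0
1 | 1 | 0 | 0
1 | 1 | 1 | 0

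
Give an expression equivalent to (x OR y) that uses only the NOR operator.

((x NOR y) NOR (x NOR y))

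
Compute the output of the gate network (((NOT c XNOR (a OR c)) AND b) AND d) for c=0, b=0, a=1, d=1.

Substituting: (((NOT 0 XNOR (1 OR 0)) AND 0) AND 1)
= 0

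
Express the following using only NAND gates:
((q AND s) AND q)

((((q NAND s) NAND (q NAND s)) NAND q) NAND (((q NAND s) NAND (q NAND s)) NAND q))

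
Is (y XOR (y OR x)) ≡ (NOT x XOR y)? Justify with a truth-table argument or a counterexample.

No. Counterexample: with y=0, x=0, Expression 1 = 0 but Expression 2 = 1.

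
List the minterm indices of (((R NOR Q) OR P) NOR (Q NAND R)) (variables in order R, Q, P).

Σm(6) = (R AND Q AND NOT P)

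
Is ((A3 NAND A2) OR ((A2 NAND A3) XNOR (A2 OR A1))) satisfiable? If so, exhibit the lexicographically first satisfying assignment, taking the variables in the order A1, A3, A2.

A1=0, A3=0, A2=0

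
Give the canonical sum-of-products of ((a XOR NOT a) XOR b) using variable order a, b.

Σm(0, 2) = (NOT a AND NOT b) OR (a AND NOT b)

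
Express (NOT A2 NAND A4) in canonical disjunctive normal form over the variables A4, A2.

(NOT A4 AND NOT A2) OR (NOT A4 AND A2) OR (A4 AND A2)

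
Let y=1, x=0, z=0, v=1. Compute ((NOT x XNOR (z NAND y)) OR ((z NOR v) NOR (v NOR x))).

Substituting: ((NOT 0 XNOR (0 NAND 1)) OR ((0 NOR 1) NOR (1 NOR 0)))
= 1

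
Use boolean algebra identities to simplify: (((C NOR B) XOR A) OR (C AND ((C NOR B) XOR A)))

By absorption (E OR (E AND v) = E):
= ((C NOR B) XOR A)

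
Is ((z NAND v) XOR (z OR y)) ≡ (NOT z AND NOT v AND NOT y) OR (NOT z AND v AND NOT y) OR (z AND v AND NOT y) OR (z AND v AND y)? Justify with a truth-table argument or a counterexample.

Yes, they are equivalent — the two output columns agree on all 8 assignments:
z | v | y | Expression 1 | Expression 2
---------------------------------------
0 | 0 | 0 | 1 | 1
0 | 0 | 1 | 0 | 0
0 | 1 | 0 | 1 | 1
0 | 1 | 1 | 0 | 0
1 | 0 | 0 | 0 | 0
1 | 0 | 1 | 0 | 0
1 | 1 | 0 | 1 | 1
1 | 1 | 1 | 1 | 1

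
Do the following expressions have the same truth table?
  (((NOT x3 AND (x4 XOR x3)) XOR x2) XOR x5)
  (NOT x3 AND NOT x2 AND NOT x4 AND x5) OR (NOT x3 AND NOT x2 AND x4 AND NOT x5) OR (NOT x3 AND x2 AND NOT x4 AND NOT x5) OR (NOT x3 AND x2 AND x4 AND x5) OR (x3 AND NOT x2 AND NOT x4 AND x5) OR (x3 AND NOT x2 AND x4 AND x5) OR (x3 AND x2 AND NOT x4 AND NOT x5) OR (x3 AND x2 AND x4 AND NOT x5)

Yes, they are equivalent — the two output columns agree on all 16 assignments:
x3 | x2 | x4 | x5 | Expression 1 | Expression 2
-----------------------------------------------
0 | 0 | 0 | 0 | 0 | 0
0 | 0 | 0 | 1 | 1 | 1
0 | 0 | 1 | 0 | 1 | 1
0 | 0 | 1 | 1 | 0 | 0
0 | 1 | 0 | 0 | 1 | 1
0 | 1 | 0 | 1 | 0 | 0
0 | 1 | 1 | 0 | 0 | 0
0 | 1 | 1 | 1 | 1 | 1
1 | 0 | 0 | 0 | 0 | 0
1 | 0 | 0 | 1 | 1 | 1
1 | 0 | 1 | 0 | 0 | 0
1 | 0 | 1 | 1 | 1 | 1
1 | 1 | 0 | 0 | 1 | 1
1 | 1 | 0 | 1 | 0 | 0
1 | 1 | 1 | 0 | 1 | 1
1 | 1 | 1 | 1 | 0 | 0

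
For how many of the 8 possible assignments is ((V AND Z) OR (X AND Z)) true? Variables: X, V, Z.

Satisfying assignments: (0,1,1), (1,0,1), (1,1,1)
Count: 3 out of 8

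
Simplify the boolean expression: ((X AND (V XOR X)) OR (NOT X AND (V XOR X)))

By distribution ((E AND v) OR (E AND NOT v) = E):
= (V XOR X)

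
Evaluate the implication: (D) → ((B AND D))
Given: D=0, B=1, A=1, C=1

Antecedent (D) = 0; consequent ((B AND D)) = 0.
0 → 0 = 1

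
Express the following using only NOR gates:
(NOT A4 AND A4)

(((A4 NOR A4) NOR (A4 NOR A4)) NOR (A4 NOR A4))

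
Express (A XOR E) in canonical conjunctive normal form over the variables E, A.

(E OR A) AND (NOT E OR NOT A)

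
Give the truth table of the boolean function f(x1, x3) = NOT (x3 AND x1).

x1 | x3 | Output
----------------
0 | 0 | 1
0 | 1 | 1
1 | 0 | 1
1 | 1 | 0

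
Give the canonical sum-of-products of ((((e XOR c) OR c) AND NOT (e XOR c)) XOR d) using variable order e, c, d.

Σm(1, 3, 5, 6) = (NOT e AND NOT c AND d) OR (NOT e AND c AND d) OR (e AND NOT c AND d) OR (e AND c AND NOT d)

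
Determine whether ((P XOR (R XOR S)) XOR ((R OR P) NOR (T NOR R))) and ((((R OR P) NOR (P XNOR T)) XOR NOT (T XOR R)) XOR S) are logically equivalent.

No. Counterexample: with S=0, P=0, R=0, T=0, Expression 1 = 0 but Expression 2 = 1.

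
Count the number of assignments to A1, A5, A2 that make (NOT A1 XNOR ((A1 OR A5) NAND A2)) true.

Satisfying assignments: (0,0,0), (0,0,1), (0,1,0), (1,0,1), (1,1,1)
Count: 5 out of 8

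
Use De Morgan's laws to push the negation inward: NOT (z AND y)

NOT z OR NOT y
De Morgan's: NOT(AND of terms) = OR of negations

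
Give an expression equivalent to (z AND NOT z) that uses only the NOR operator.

((z NOR z) NOR ((z NOR z) NOR (z NOR z)))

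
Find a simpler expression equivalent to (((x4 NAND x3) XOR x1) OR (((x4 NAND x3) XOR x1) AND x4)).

By absorption (E OR (E AND v) = E):
= ((x4 NAND x3) XOR x1)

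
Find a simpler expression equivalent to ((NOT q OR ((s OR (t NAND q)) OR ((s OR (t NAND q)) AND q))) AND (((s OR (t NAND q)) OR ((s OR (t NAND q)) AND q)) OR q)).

By distribution ((E OR v) AND (E OR NOT v) = E) then absorption (E OR (E AND v) = E):
= (s OR (t NAND q))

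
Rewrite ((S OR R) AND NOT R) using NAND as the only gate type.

((((S NAND S) NAND (R NAND R)) NAND (R NAND R)) NAND (((S NAND S) NAND (R NAND R)) NAND (R NAND R)))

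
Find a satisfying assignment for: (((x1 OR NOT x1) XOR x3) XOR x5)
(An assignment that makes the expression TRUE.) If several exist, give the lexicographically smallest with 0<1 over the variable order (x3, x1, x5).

x3=0, x1=0, x5=0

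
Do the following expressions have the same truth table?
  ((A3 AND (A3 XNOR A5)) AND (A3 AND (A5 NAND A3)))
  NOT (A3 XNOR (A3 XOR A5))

No. Counterexample: with A3=0, A5=1, Expression 1 = 0 but Expression 2 = 1.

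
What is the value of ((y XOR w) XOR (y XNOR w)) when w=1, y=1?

Substituting: ((1 XOR 1) XOR (1 XNOR 1))
= 1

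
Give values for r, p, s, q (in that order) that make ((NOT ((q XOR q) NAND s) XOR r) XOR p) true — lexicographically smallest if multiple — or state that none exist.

r=0, p=1, s=0, q=0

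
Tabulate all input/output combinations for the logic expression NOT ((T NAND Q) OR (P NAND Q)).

Q | T | P | Output
------------------
0 | 0 | 0 | 0
0 | 0 | 1 | 0
0 | 1 | 0 | 0
0 | 1 | 1 | 0
1 | 0 | 0 | 0
1 | 0 | 1 | 0
1 | 1 | 0 | 0
1 | 1 | 1 | 1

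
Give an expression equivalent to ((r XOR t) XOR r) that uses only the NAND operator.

((((r NAND (r NAND t)) NAND (t NAND (r NAND t))) NAND (((r NAND (r NAND t)) NAND (t NAND (r NAND t))) NAND r)) NAND (r NAND (((r NAND (r NAND t)) NAND (t NAND (r NAND t))) NAND r)))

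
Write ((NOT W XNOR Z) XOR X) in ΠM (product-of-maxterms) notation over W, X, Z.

ΠM(0, 3, 5, 6) = (W OR X OR Z) AND (W OR NOT X OR NOT Z) AND (NOT W OR X OR NOT Z) AND (NOT W OR NOT X OR Z)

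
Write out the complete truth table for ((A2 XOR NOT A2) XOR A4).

A4 | A2 | Output
----------------
0 | 0 | 1
0 | 1 | 1
1 | 0 | 0
1 | 1 | 0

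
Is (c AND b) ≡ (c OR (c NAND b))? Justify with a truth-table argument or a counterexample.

No. Counterexample: with c=0, b=0, Expression 1 = 0 but Expression 2 = 1.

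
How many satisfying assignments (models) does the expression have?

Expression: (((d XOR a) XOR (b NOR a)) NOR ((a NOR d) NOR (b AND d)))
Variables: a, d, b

Satisfying assignments: (0,0,1), (1,1,1)
Count: 2 out of 8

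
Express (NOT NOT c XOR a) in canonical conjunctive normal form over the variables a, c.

(a OR c) AND (NOT a OR NOT c)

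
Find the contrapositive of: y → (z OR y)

Contrapositive: NOT (z OR y) → NOT y
Note: A statement and its contrapositive are logically equivalent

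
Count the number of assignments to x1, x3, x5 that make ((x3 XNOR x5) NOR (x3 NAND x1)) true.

Satisfying assignments: (1,1,0)
Count: 1 out of 8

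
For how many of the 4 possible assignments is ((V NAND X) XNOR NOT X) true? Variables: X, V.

Satisfying assignments: (0,0), (0,1), (1,1)
Count: 3 out of 4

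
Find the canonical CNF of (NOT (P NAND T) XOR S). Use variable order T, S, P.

(T OR S OR P) AND (T OR S OR NOT P) AND (NOT T OR S OR P) AND (NOT T OR NOT S OR NOT P)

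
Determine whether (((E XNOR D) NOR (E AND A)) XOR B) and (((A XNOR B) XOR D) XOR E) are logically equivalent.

No. Counterexample: with A=0, D=0, E=0, B=0, Expression 1 = 0 but Expression 2 = 1.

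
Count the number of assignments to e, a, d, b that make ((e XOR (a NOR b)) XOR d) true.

Satisfying assignments: (0,0,0,0), (0,0,1,1), (0,1,1,0), (0,1,1,1), (1,0,0,1), (1,0,1,0), (1,1,0,0), (1,1,0,1)
Count: 8 out of 16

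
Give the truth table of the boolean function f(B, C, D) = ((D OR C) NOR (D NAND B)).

B | C | D | Output
------------------
0 | 0 | 0 | 0
0 | 0 | 1 | 0
0 | 1 | 0 | 0
0 | 1 | 1 | 0
1 | 0 | 0 | 0
1 | 0 | 1 | 0
1 | 1 | 0 | 0
1 | 1 | 1 | 0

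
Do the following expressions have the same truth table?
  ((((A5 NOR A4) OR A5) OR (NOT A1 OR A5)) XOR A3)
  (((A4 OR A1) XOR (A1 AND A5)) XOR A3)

No. Counterexample: with A4=0, A3=0, A1=0, A5=0, Expression 1 = 1 but Expression 2 = 0.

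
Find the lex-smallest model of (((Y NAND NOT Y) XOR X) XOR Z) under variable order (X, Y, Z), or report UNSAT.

X=0, Y=0, Z=0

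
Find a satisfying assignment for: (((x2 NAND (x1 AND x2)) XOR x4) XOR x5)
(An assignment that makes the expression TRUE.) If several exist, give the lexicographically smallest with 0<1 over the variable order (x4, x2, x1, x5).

x4=0, x2=0, x1=0, x5=0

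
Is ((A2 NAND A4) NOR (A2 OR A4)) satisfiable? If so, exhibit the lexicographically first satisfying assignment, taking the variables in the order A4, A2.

UNSATISFIABLE - no assignment makes this expression true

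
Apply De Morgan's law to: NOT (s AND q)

NOT s OR NOT q
De Morgan's: NOT(AND of terms) = OR of negations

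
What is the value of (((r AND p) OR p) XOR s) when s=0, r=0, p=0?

Substituting: (((0 AND 0) OR 0) XOR 0)
= 0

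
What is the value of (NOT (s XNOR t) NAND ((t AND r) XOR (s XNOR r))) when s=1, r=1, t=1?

Substituting: (NOT (1 XNOR 1) NAND ((1 AND 1) XOR (1 XNOR 1)))
= 1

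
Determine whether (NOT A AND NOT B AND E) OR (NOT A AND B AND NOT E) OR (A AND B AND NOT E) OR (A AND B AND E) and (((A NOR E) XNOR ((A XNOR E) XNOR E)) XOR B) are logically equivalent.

Yes, they are equivalent — the two output columns agree on all 8 assignments:
A | B | E | Expression 1 | Expression 2
---------------------------------------
0 | 0 | 0 | 0 | 0
0 | 0 | 1 | 1 | 1
0 | 1 | 0 | 1 | 1
0 | 1 | 1 | 0 | 0
1 | 0 | 0 | 0 | 0
1 | 0 | 1 | 0 | 0
1 | 1 | 0 | 1 | 1
1 | 1 | 1 | 1 | 1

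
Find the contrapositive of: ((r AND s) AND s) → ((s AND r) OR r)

Contrapositive: NOT ((s AND r) OR r) → NOT ((r AND s) AND s)
Note: A statement and its contrapositive are logically equivalent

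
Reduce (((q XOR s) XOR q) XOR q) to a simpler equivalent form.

By XOR self-cancellation ((E XOR v) XOR v = E):
= (q XOR s)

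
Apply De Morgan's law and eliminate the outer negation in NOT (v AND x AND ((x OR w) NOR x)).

NOT v OR NOT x OR NOT ((x OR w) NOR x)
De Morgan's: NOT(AND of terms) = OR of negations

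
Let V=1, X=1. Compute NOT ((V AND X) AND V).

Substituting: NOT ((1 AND 1) AND 1)
= 0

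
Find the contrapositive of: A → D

Contrapositive: NOT D → NOT A
Note: A statement and its contrapositive are logically equivalent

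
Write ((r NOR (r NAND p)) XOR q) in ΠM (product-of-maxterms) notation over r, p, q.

ΠM(0, 2, 4, 6) = (r OR p OR q) AND (r OR NOT p OR q) AND (NOT r OR p OR q) AND (NOT r OR NOT p OR q)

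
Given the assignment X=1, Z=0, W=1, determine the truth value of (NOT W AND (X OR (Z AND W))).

Substituting: (NOT 1 AND (1 OR (0 AND 1)))
= 0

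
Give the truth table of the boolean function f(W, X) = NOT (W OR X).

W | X | Output
--------------
0 | 0 | 1
0 | 1 | 0
1 | 0 | 0
1 | 1 | 0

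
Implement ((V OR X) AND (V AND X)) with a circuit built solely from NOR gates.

((((V NOR X) NOR (V NOR X)) NOR ((V NOR X) NOR (V NOR X))) NOR (((V NOR V) NOR (X NOR X)) NOR ((V NOR V) NOR (X NOR X))))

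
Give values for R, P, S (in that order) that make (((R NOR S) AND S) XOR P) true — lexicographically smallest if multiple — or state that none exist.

R=0, P=1, S=0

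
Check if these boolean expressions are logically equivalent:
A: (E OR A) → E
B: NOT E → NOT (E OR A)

Yes, Contrapositive is always equivalent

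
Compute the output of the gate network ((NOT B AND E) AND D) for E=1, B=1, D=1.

Substituting: ((NOT 1 AND 1) AND 1)
= 0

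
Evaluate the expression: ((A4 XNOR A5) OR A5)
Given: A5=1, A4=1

Substituting: ((1 XNOR 1) OR 1)
= 1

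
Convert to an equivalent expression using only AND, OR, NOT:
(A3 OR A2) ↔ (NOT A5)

((A3 OR A2) AND (NOT A5)) OR (NOT (A3 OR A2) AND A5)
(Biconditional = both true or both false)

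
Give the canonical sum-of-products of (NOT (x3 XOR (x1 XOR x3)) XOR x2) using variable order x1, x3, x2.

Σm(0, 2, 5, 7) = (NOT x1 AND NOT x3 AND NOT x2) OR (NOT x1 AND x3 AND NOT x2) OR (x1 AND NOT x3 AND x2) OR (x1 AND x3 AND x2)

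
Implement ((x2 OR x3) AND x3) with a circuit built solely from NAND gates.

((((x2 NAND x2) NAND (x3 NAND x3)) NAND x3) NAND (((x2 NAND x2) NAND (x3 NAND x3)) NAND x3))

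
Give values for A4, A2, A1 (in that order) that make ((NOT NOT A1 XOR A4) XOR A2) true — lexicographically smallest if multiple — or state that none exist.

A4=0, A2=0, A1=1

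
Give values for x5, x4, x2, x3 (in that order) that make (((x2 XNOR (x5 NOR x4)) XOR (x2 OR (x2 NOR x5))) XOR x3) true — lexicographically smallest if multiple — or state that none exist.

x5=0, x4=0, x2=0, x3=0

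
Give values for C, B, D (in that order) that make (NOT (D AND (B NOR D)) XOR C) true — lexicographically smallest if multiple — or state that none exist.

C=0, B=0, D=0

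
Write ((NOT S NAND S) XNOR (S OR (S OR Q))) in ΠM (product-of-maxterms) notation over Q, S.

ΠM(0) = (Q OR S)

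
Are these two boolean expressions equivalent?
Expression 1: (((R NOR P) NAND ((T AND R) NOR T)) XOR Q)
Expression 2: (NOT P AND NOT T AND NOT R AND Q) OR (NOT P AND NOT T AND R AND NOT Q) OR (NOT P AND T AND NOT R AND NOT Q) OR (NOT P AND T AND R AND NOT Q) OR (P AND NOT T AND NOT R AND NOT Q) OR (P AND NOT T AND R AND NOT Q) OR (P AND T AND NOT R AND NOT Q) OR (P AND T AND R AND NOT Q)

Yes, they are equivalent — the two output columns agree on all 16 assignments:
P | T | R | Q | Expression 1 | Expression 2
-------------------------------------------
0 | 0 | 0 | 0 | 0 | 0
0 | 0 | 0 | 1 | 1 | 1
0 | 0 | 1 | 0 | 1 | 1
0 | 0 | 1 | 1 | 0 | 0
0 | 1 | 0 | 0 | 1 | 1
0 | 1 | 0 | 1 | 0 | 0
0 | 1 | 1 | 0 | 1 | 1
0 | 1 | 1 | 1 | 0 | 0
1 | 0 | 0 | 0 | 1 | 1
1 | 0 | 0 | 1 | 0 | 0
1 | 0 | 1 | 0 | 1 | 1
1 | 0 | 1 | 1 | 0 | 0
1 | 1 | 0 | 0 | 1 | 1
1 | 1 | 0 | 1 | 0 | 0
1 | 1 | 1 | 0 | 1 | 1
1 | 1 | 1 | 1 | 0 | 0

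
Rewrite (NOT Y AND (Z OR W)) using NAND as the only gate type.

(((Y NAND Y) NAND ((Z NAND Z) NAND (W NAND W))) NAND ((Y NAND Y) NAND ((Z NAND Z) NAND (W NAND W))))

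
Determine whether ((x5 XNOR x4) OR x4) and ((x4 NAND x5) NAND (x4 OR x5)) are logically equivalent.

No. Counterexample: with x4=1, x5=0, Expression 1 = 1 but Expression 2 = 0.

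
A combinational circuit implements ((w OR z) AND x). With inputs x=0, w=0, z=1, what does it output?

Substituting: ((0 OR 1) AND 0)
= 0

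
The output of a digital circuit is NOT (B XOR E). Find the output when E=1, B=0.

Substituting: NOT (0 XOR 1)
= 0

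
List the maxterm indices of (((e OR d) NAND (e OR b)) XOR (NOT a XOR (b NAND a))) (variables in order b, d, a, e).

ΠM(1, 2, 5, 6, 9, 11, 12, 13, 14, 15) = (b OR d OR a OR NOT e) AND (b OR d OR NOT a OR e) AND (b OR NOT d OR a OR NOT e) AND (b OR NOT d OR NOT a OR e) AND (NOT b OR d OR a OR NOT e) AND (NOT b OR d OR NOT a OR NOT e) AND (NOT b OR NOT d OR a OR e) AND (NOT b OR NOT d OR a OR NOT e) AND (NOT b OR NOT d OR NOT a OR e) AND (NOT b OR NOT d OR NOT a OR NOT e)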